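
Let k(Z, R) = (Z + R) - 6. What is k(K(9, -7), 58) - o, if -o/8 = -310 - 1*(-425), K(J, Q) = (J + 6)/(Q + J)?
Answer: 1959/2 ≈ 979.50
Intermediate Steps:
K(J, Q) = (6 + J)/(J + Q)
k(Z, R) = -6 + R + Z (k(Z, R) = (R + Z) - 6 = -6 + R + Z)
o = -920 (o = -8*(-310 - 1*(-425)) = -8*(-310 + 425) = -8*115 = -920)
k(K(9, -7), 58) - o = (-6 + 58 + (6 + 9)/(9 - 7)) - 1*(-920) = (-6 + 58 + 15/2) + 920 = 119/2 + 920 = 1959/2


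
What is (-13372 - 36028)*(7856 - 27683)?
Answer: 979453800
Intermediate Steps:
(-13372 - 36028)*(7856 - 27683) = -49400*(-19827) = 979453800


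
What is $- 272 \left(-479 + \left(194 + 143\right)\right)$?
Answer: $38624$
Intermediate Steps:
$- 272 \left(-479 + \left(194 + 143\right)\right) = - 272 \left(-479 + 337\right) = \left(-272\right) \left(-142\right) = 38624$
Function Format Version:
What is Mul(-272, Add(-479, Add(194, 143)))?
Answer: 38624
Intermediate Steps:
Mul(-272, Add(-479, Add(194, 143))) = Mul(-272, Add(-479, 337)) = Mul(-272, -142) = 38624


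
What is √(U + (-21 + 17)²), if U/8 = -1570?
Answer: 112*I ≈ 112.0*I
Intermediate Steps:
U = -12560 (U = 8*(-1570) = -12560)
√(U + (-21 + 17)²) = √(-12560 + (-21 + 17)²) = √(-12560 + (-4)²) = √(-12560 + 16) = √(-12544) = 112*I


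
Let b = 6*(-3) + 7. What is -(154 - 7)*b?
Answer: 1617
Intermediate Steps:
b = -11 (b = -18 + 7 = -11)
-(154 - 7)*b = -(154 - 7)*(-11) = -147*(-11) = -1*(-1617) = 1617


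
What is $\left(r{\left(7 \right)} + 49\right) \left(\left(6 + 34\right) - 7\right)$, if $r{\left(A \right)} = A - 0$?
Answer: $1848$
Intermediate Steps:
$r{\left(A \right)} = A$ ($r{\left(A \right)} = A + 0 = A$)
$\left(r{\left(7 \right)} + 49\right) \left(\left(6 + 34\right) - 7\right) = \left(7 + 49\right) \left(\left(6 + 34\right) - 7\right) = 56 \left(40 - 7\right) = 56 \cdot 33 = 1848$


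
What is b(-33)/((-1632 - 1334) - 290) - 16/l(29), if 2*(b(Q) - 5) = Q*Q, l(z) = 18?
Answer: -61987/58608 ≈ -1.0577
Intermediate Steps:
b(Q) = 5 + Q**2/2 (b(Q) = 5 + (Q*Q)/2 = 5 + Q**2/2)
b(-33)/((-1632 - 1334) - 290) - 16/l(29) = (5 + (1/2)*(-33)**2)/((-1632 - 1334) - 290) - 16/18 = (5 + (1/2)*1089)/(-2966 - 290) - 16*1/18 = (5 + 1089/2)/(-3256) - 8/9 = (1099/2)*(-1/3256) - 8/9 = -1099/6512 - 8/9 = -61987/58608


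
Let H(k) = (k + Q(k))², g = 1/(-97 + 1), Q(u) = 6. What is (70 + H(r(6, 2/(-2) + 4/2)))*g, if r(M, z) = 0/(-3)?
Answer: -53/48 ≈ -1.1042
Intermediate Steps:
g = -1/96 (g = 1/(-96) = -1/96 ≈ -0.010417)
r(M, z) = 0 (r(M, z) = 0*(-⅓) = 0)
H(k) = (6 + k)² (H(k) = (k + 6)² = (6 + k)²)
(70 + H(r(6, 2/(-2) + 4/2)))*g = (70 + (6 + 0)²)*(-1/96) = (70 + 6²)*(-1/96) = (70 + 36)*(-1/96) = 106*(-1/96) = -53/48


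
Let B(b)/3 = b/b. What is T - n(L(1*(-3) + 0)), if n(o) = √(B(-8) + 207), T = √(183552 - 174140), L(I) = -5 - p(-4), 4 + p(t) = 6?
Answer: -√210 + 2*√2353 ≈ 82.524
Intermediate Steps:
B(b) = 3 (B(b) = 3*(b/b) = 3*1 = 3)
p(t) = 2 (p(t) = -4 + 6 = 2)
L(I) = -7 (L(I) = -5 - 1*2 = -5 - 2 = -7)
T = 2*√2353 (T = √9412 = 2*√2353 ≈ 97.016)
n(o) = √210 (n(o) = √(3 + 207) = √210)
T - n(L(1*(-3) + 0)) = 2*√2353 - √210 = -√210 + 2*√2353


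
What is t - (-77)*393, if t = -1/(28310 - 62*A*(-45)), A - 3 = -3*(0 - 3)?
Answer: 1869827189/61790 ≈ 30261.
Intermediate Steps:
A = 12 (A = 3 - 3*(0 - 3) = 3 - 3*(-3) = 3 + 9 = 12)
t = -1/61790 (t = -1/(28310 - 62*12*(-45)) = -1/(28310 - 744*(-45)) = -1/(28310 + 33480) = -1/61790 ≈ -1.6184e-5)
t - (-77)*393 = -1/61790 - (-77)*393 = -1/61790 - 1*(-30261) = -1/61790 + 30261 = 1869827189/61790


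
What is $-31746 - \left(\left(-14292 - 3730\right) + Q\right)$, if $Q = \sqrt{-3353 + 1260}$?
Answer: $-13724 - i \sqrt{2093} \approx -13724.0 - 45.749 i$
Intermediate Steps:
$Q = i \sqrt{2093}$ ($Q = \sqrt{-2093} = i \sqrt{2093} \approx 45.749 i$)
$-31746 - \left(\left(-14292 - 3730\right) + Q\right) = -31746 - \left(\left(-14292 - 3730\right) + i \sqrt{2093}\right) = -31746 - \left(-18022 + i \sqrt{2093}\right) = -31746 + \left(18022 - i \sqrt{2093}\right) = -13724 - i \sqrt{2093}$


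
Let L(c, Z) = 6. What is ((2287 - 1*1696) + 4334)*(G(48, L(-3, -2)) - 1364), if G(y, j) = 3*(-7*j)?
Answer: -7338250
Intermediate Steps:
G(y, j) = -21*j
((2287 - 1*1696) + 4334)*(G(48, L(-3, -2)) - 1364) = ((2287 - 1*1696) + 4334)*(-21*6 - 1364) = ((2287 - 1696) + 4334)*(-126 - 1364) = (591 + 4334)*(-1490) = 4925*(-1490) = -7338250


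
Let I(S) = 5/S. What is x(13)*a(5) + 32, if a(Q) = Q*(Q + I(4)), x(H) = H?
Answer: 1753/4 ≈ 438.25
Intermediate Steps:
a(Q) = Q*(5/4 + Q) (a(Q) = Q*(Q + 5/4) = Q*(5/4 + Q))
x(13)*a(5) + 32 = 13*((¼)*5*(5 + 4*5)) + 32 = 13*((¼)*5*(5 + 20)) + 32 = 13*((¼)*5*25) + 32 = 13*(125/4) + 32 = 1625/4 + 32 = 1753/4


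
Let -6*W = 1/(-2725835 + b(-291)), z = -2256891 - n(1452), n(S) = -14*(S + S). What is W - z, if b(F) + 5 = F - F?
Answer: 36246612074401/16355040 ≈ 2.2162e+6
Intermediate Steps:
n(S) = -28*S
b(F) = -5 (b(F) = -5 + (F - F) = -5 + 0 = -5)
z = -2216235 (z = -2256891 - (-28)*1452 = -2256891 - 1*(-40656) = -2256891 + 40656 = -2216235)
W = 1/16355040 (W = -1/(6*(-2725835 - 5)) = -⅙/(-2725840) = -⅙*(-1/2725840) = 1/16355040 ≈ 6.1143e-8)
W - z = 1/16355040 - 1*(-2216235) = 1/16355040 + 2216235 = 36246612074401/16355040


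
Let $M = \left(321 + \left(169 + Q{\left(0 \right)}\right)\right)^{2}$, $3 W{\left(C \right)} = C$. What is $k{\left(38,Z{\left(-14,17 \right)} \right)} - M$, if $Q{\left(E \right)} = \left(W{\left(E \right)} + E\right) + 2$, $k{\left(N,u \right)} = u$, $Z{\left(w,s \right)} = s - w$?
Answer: $-242033$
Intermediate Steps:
$W{\left(C \right)} = \frac{C}{3}$
$Q{\left(E \right)} = 2 + \frac{4 E}{3}$ ($Q{\left(E \right)} = \left(\frac{E}{3} + E\right) + 2 = \frac{4 E}{3} + 2 = 2 + \frac{4 E}{3}$)
$M = 242064$ ($M = \left(321 + \left(169 + \left(2 + \frac{4}{3} \cdot 0\right)\right)\right)^{2} = \left(321 + \left(169 + \left(2 + 0\right)\right)\right)^{2} = \left(321 + \left(169 + 2\right)\right)^{2} = \left(321 + 171\right)^{2} = 492^{2} = 242064$)
$k{\left(38,Z{\left(-14,17 \right)} \right)} - M = \left(17 - -14\right) - 242064 = \left(17 + 14\right) - 242064 = 31 - 242064 = -242033$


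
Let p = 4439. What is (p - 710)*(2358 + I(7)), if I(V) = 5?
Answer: 8811627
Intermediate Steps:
(p - 710)*(2358 + I(7)) = (4439 - 710)*(2358 + 5) = 3729*2363 = 8811627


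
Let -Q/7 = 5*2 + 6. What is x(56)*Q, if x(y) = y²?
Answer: -351232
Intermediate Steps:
Q = -112 (Q = -7*(5*2 + 6) = -7*(10 + 6) = -7*16 = -112)
x(56)*Q = 56²*(-112) = 3136*(-112) = -351232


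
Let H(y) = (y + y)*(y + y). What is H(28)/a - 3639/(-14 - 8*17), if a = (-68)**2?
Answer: 360357/14450 ≈ 24.938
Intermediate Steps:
a = 4624
H(y) = 4*y**2 (H(y) = (2*y)*(2*y) = 4*y**2)
H(28)/a - 3639/(-14 - 8*17) = (4*28**2)/4624 - 3639/(-14 - 8*17) = (4*784)*(1/4624) - 3639/(-14 - 136) = 3136*(1/4624) - 3639/(-150) = 196/289 - 3639*(-1/150) = 196/289 + 1213/50 = 360357/14450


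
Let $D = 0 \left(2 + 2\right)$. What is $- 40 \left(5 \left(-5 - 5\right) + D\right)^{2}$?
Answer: $-100000$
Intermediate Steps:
$D = 0$ ($D = 0 \cdot 4 = 0$)
$- 40 \left(5 \left(-5 - 5\right) + D\right)^{2} = - 40 \left(5 \left(-5 - 5\right) + 0\right)^{2} = - 40 \left(5 \left(-10\right) + 0\right)^{2} = - 40 \left(-50 + 0\right)^{2} = - 40 \left(-50\right)^{2} = \left(-40\right) 2500 = -100000$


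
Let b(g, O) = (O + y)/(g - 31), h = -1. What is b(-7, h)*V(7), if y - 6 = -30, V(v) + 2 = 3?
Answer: 25/38 ≈ 0.65790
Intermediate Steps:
V(v) = 1 (V(v) = -2 + 3 = 1)
y = -24 (y = 6 - 30 = -24)
b(g, O) = (-24 + O)/(-31 + g) (b(g, O) = (O - 24)/(g - 31) = (-24 + O)/(-31 + g))
b(-7, h)*V(7) = ((-24 - 1)/(-31 - 7))*1 = (-25/(-38))*1 = -1/38*(-25)*1 = (25/38)*1 = 25/38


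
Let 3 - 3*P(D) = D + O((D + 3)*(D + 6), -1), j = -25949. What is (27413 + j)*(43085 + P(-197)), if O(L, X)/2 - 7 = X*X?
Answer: 63166232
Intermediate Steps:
O(L, X) = 14 + 2*X² (O(L, X) = 14 + 2*(X*X) = 14 + 2*X²)
P(D) = -13/3 - D/3 (P(D) = 1 - (D + (14 + 2*(-1)²))/3 = 1 - (D + (14 + 2*1))/3 = 1 - (D + (14 + 2))/3 = 1 - (D + 16)/3 = 1 - (16 + D)/3 = 1 + (-16/3 - D/3) = -13/3 - D/3)
(27413 + j)*(43085 + P(-197)) = (27413 - 25949)*(43085 + (-13/3 - ⅓*(-197))) = 1464*(43085 + (-13/3 + 197/3)) = 1464*(43085 + 184/3) = 1464*(129439/3) = 63166232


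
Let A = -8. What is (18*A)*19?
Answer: -2736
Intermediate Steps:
(18*A)*19 = (18*(-8))*19 = -144*19 = -2736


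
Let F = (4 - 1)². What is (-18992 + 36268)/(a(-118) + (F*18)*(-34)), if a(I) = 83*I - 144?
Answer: -8638/7723 ≈ -1.1185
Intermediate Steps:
F = 9 (F = 3² = 9)
a(I) = -144 + 83*I
(-18992 + 36268)/(a(-118) + (F*18)*(-34)) = (-18992 + 36268)/((-144 + 83*(-118)) + (9*18)*(-34)) = 17276/((-144 - 9794) + 162*(-34)) = 17276/(-9938 - 5508) = 17276/(-15446) = 17276*(-1/15446) = -8638/7723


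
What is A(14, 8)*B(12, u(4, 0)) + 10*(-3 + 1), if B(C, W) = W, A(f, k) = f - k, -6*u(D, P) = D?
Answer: -24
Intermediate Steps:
u(D, P) = -D/6
A(14, 8)*B(12, u(4, 0)) + 10*(-3 + 1) = (14 - 1*8)*(-⅙*4) + 10*(-3 + 1) = (14 - 8)*(-⅔) + 10*(-2) = 6*(-⅔) - 20 = -4 - 20 = -24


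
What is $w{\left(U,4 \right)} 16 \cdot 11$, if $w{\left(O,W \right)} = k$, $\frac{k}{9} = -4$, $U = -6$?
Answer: $-6336$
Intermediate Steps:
$k = -36$ ($k = 9 \left(-4\right) = -36$)
$w{\left(O,W \right)} = -36$
$w{\left(U,4 \right)} 16 \cdot 11 = \left(-36\right) 16 \cdot 11 = \left(-576\right) 11 = -6336$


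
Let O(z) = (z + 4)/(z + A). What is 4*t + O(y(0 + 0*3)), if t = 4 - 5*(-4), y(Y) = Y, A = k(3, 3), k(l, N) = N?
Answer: 292/3 ≈ 97.333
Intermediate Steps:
A = 3
t = 24 (t = 4 - 1*(-20) = 4 + 20 = 24)
O(z) = (4 + z)/(3 + z) (O(z) = (z + 4)/(z + 3) = (4 + z)/(3 + z))
4*t + O(y(0 + 0*3)) = 4*24 + (4 + (0 + 0*3))/(3 + (0 + 0*3)) = 96 + (4 + (0 + 0))/(3 + (0 + 0)) = 96 + (4 + 0)/(3 + 0) = 96 + 4/3 = 292/3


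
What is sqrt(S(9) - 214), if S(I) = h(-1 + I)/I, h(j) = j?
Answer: I*sqrt(1918)/3 ≈ 14.598*I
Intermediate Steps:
S(I) = (-1 + I)/I
sqrt(S(9) - 214) = sqrt((-1 + 9)/9 - 214) = sqrt((1/9)*8 - 214) = sqrt(8/9 - 214) = sqrt(-1918/9) = I*sqrt(1918)/3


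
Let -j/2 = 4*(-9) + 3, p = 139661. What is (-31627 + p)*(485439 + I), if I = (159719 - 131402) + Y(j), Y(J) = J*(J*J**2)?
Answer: 2105419744728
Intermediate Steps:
j = 66 (j = -2*(4*(-9) + 3) = -2*(-36 + 3) = -2*(-33) = 66)
Y(J) = J**4 (Y(J) = J*J**3 = J**4)
I = 19003053 (I = (159719 - 131402) + 66**4 = 28317 + 18974736 = 19003053)
(-31627 + p)*(485439 + I) = (-31627 + 139661)*(485439 + 19003053) = 108034*19488492 = 2105419744728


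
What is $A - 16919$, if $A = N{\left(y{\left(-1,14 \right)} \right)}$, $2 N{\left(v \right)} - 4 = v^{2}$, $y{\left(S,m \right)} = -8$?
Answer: $-16885$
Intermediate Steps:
$N{\left(v \right)} = 2 + \frac{v^{2}}{2}$
$A = 34$ ($A = 2 + \frac{\left(-8\right)^{2}}{2} = 2 + \frac{1}{2} \cdot 64 = 2 + 32 = 34$)
$A - 16919 = 34 - 16919 = -16885$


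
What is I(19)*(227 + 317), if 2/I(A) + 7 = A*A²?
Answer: 272/1713 ≈ 0.15879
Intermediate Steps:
I(A) = 2/(-7 + A³) (I(A) = 2/(-7 + A*A²) = 2/(-7 + A³))
I(19)*(227 + 317) = (2/(-7 + 19³))*(227 + 317) = (2/(-7 + 6859))*544 = (2/6852)*544 = (2*(1/6852))*544 = (1/3426)*544 = 272/1713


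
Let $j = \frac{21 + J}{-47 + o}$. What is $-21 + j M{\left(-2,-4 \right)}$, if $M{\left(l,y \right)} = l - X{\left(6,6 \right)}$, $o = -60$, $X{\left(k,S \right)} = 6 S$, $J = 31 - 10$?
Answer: $- \frac{651}{107} \approx -6.0841$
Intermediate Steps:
$J = 21$
$j = - \frac{42}{107}$ ($j = \frac{21 + 21}{-47 - 60} = \frac{42}{-107} = 42 \left(- \frac{1}{107}\right) = - \frac{42}{107} \approx -0.39252$)
$M{\left(l,y \right)} = -36 + l$ ($M{\left(l,y \right)} = l - 6 \cdot 6 = l - 36 = -36 + l$)
$-21 + j M{\left(-2,-4 \right)} = -21 - \frac{42 \left(-36 - 2\right)}{107} = -21 - - \frac{1596}{107} = -21 + \frac{1596}{107} = - \frac{651}{107}$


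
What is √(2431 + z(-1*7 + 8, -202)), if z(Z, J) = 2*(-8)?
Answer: √2415 ≈ 49.143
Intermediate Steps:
z(Z, J) = -16
√(2431 + z(-1*7 + 8, -202)) = √(2431 - 16) = √2415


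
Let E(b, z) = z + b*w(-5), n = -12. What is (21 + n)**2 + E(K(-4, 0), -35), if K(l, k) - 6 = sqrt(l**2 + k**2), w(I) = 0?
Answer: 46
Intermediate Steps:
K(l, k) = 6 + sqrt(k**2 + l**2) (K(l, k) = 6 + sqrt(l**2 + k**2) = 6 + sqrt(k**2 + l**2))
E(b, z) = z (E(b, z) = z + b*0 = z + 0 = z)
(21 + n)**2 + E(K(-4, 0), -35) = (21 - 12)**2 - 35 = 9**2 - 35 = 81 - 35 = 46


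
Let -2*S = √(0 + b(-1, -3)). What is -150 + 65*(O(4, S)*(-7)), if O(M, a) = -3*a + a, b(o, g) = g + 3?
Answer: -150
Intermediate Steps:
b(o, g) = 3 + g
S = 0 (S = -√(0 + (3 - 3))/2 = -√(0 + 0)/2 = -√0/2 = -½*0 = 0)
O(M, a) = -2*a
-150 + 65*(O(4, S)*(-7)) = -150 + 65*(-2*0*(-7)) = -150 + 65*(0*(-7)) = -150 + 65*0 = -150 + 0 = -150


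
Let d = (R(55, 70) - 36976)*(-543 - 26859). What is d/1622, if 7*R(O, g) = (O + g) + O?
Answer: 3543791052/5677 ≈ 6.2424e+5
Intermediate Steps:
R(O, g) = g/7 + 2*O/7 (R(O, g) = ((O + g) + O)/7 = (g + 2*O)/7 = g/7 + 2*O/7)
d = 7087582104/7 (d = (((⅐)*70 + (2/7)*55) - 36976)*(-543 - 26859) = ((10 + 110/7) - 36976)*(-27402) = (180/7 - 36976)*(-27402) = -258652/7*(-27402) = 7087582104/7 ≈ 1.0125e+9)
d/1622 = (7087582104/7)/1622 = (7087582104/7)*(1/1622) = 3543791052/5677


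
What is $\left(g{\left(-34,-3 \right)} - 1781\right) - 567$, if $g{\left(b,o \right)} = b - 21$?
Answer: $-2403$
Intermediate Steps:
$g{\left(b,o \right)} = -21 + b$ ($g{\left(b,o \right)} = b - 21 = -21 + b$)
$\left(g{\left(-34,-3 \right)} - 1781\right) - 567 = \left(\left(-21 - 34\right) - 1781\right) - 567 = \left(-55 - 1781\right) + \left(-719 + 152\right) = -1836 - 567 = -2403$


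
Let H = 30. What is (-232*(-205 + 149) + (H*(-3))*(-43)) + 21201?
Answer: 38063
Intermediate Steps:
(-232*(-205 + 149) + (H*(-3))*(-43)) + 21201 = (-232*(-205 + 149) + (30*(-3))*(-43)) + 21201 = (-232*(-56) - 90*(-43)) + 21201 = (12992 + 3870) + 21201 = 16862 + 21201 = 38063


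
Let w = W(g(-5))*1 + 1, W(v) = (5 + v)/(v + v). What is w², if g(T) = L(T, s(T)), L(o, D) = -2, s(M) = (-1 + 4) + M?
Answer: 1/16 ≈ 0.062500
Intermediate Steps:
s(M) = 3 + M
g(T) = -2
W(v) = (5 + v)/(2*v) (W(v) = (5 + v)/((2*v)) = (5 + v)*(1/(2*v)) = (5 + v)/(2*v))
w = ¼ (w = ((½)*(5 - 2)/(-2))*1 + 1 = ((½)*(-½)*3)*1 + 1 = -¾*1 + 1 = -¾ + 1 = ¼ ≈ 0.25000)
w² = (¼)² = 1/16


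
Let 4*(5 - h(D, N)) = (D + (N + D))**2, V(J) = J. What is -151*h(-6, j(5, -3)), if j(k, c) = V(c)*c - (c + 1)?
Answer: -2869/4 ≈ -717.25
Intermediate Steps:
j(k, c) = -1 + c**2 - c (j(k, c) = c*c - (c + 1) = c**2 - (1 + c) = c**2 + (-1 - c) = -1 + c**2 - c)
h(D, N) = 5 - (N + 2*D)**2/4 (h(D, N) = 5 - (D + (N + D))**2/4 = 5 - (D + (D + N))**2/4 = 5 - (N + 2*D)**2/4)
-151*h(-6, j(5, -3)) = -151*(5 - ((-1 + (-3)**2 - 1*(-3)) + 2*(-6))**2/4) = -151*(5 - ((-1 + 9 + 3) - 12)**2/4) = -151*(5 - (11 - 12)**2/4) = -151*(5 - 1/4*(-1)**2) = -151*(5 - 1/4*1) = -151*(5 - 1/4) = -151*19/4 = -2869/4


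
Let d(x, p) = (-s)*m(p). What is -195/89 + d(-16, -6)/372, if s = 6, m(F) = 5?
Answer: -12535/5518 ≈ -2.2717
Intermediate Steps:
d(x, p) = -30 (d(x, p) = -1*6*5 = -6*5 = -30)
-195/89 + d(-16, -6)/372 = -195/89 - 30/372 = -195*1/89 - 30*1/372 = -195/89 - 5/62 = -12535/5518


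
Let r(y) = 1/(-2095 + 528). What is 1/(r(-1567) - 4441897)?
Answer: -1567/6960452600 ≈ -2.2513e-7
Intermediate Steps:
r(y) = -1/1567 (r(y) = 1/(-1567) = -1/1567)
1/(r(-1567) - 4441897) = 1/(-1/1567 - 4441897) = 1/(-6960452600/1567) = -1567/6960452600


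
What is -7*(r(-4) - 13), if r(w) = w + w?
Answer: 147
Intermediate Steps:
r(w) = 2*w
-7*(r(-4) - 13) = -7*(2*(-4) - 13) = -7*(-8 - 13) = -7*(-21) = 147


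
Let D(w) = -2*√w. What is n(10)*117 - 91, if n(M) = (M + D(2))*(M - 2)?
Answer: 9269 - 1872*√2 ≈ 6621.6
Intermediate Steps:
n(M) = (-2 + M)*(M - 2*√2) (n(M) = (M - 2*√2)*(M - 2) = (M - 2*√2)*(-2 + M) = (-2 + M)*(M - 2*√2))
n(10)*117 - 91 = (10² - 2*10 + 4*√2 - 2*10*√2)*117 - 91 = (100 - 20 + 4*√2 - 20*√2)*117 - 91 = (80 - 16*√2)*117 - 91 = (9360 - 1872*√2) - 91 = 9269 - 1872*√2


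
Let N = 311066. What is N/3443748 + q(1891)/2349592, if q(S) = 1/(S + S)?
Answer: 98720760692359/1092917328699504 ≈ 0.090328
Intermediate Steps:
q(S) = 1/(2*S)
N/3443748 + q(1891)/2349592 = 311066/3443748 + ((½)/1891)/2349592 = 311066*(1/3443748) + ((½)*(1/1891))*(1/2349592) = 22219/245982 + (1/3782)*(1/2349592) = 22219/245982 + 1/8886156944 = 98720760692359/1092917328699504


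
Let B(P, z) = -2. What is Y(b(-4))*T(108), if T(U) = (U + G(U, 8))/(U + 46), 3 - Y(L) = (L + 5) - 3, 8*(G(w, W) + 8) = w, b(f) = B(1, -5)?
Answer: 681/308 ≈ 2.2110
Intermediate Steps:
b(f) = -2
G(w, W) = -8 + w/8
Y(L) = 1 - L (Y(L) = 3 - ((L + 5) - 3) = 3 - ((5 + L) - 3) = 3 - (2 + L) = 3 + (-2 - L) = 1 - L)
T(U) = (-8 + 9*U/8)/(46 + U) (T(U) = (U + (-8 + U/8))/(U + 46) = (-8 + 9*U/8)/(46 + U))
Y(b(-4))*T(108) = (1 - 1*(-2))*((-64 + 9*108)/(8*(46 + 108))) = (1 + 2)*((1/8)*(-64 + 972)/154) = 3*((1/8)*(1/154)*908) = 3*(227/308) = 681/308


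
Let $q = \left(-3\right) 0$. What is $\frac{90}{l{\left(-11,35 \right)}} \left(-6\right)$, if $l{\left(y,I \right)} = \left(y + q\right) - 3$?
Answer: $\frac{270}{7} \approx 38.571$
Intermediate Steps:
$q = 0$
$l{\left(y,I \right)} = -3 + y$ ($l{\left(y,I \right)} = \left(y + 0\right) - 3 = y - 3 = -3 + y$)
$\frac{90}{l{\left(-11,35 \right)}} \left(-6\right) = \frac{90}{-3 - 11} \left(-6\right) = \frac{90}{-14} \left(-6\right) = 90 \left(- \frac{1}{14}\right) \left(-6\right) = \left(- \frac{45}{7}\right) \left(-6\right) = \frac{270}{7}$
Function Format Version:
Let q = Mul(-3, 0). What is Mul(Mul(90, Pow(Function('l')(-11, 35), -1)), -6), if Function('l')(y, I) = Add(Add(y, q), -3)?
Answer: Rational(270, 7) ≈ 38.571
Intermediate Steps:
q = 0
Function('l')(y, I) = Add(-3, y) (Function('l')(y, I) = Add(Add(y, 0), -3) = Add(y, -3) = Add(-3, y))
Mul(Mul(90, Pow(Function('l')(-11, 35), -1)), -6) = Mul(Mul(90, Pow(Add(-3, -11), -1)), -6) = Mul(Mul(90, Pow(-14, -1)), -6) = Mul(Mul(90, Rational(-1, 14)), -6) = Mul(Rational(-45, 7), -6) = Rational(270, 7)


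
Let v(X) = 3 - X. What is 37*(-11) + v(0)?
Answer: -404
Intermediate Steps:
37*(-11) + v(0) = 37*(-11) + (3 - 1*0) = -407 + (3 + 0) = -407 + 3 = -404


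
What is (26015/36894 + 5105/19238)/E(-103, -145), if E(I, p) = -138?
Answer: -182035/25884729 ≈ -0.0070325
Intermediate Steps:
(26015/36894 + 5105/19238)/E(-103, -145) = (26015/36894 + 5105/19238)/(-138) = (26015*(1/36894) + 5105*(1/19238))*(-1/138) = (55/78 + 5105/19238)*(-1/138) = (364070/375141)*(-1/138) = -182035/25884729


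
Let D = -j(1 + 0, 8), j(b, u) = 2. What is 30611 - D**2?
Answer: 30607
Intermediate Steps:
D = -2 (D = -1*2 = -2)
30611 - D**2 = 30611 - 1*(-2)**2 = 30611 - 1*4 = 30611 - 4 = 30607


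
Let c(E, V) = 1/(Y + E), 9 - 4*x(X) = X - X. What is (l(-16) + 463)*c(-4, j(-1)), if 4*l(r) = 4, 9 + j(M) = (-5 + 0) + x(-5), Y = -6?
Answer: -232/5 ≈ -46.400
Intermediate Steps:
x(X) = 9/4 (x(X) = 9/4 - (X - X)/4 = 9/4 - ¼*0 = 9/4 + 0 = 9/4)
j(M) = -47/4 (j(M) = -9 + ((-5 + 0) + 9/4) = -9 + (-5 + 9/4) = -9 - 11/4 = -47/4)
l(r) = 1 (l(r) = (¼)*4 = 1)
c(E, V) = 1/(-6 + E)
(l(-16) + 463)*c(-4, j(-1)) = (1 + 463)/(-6 - 4) = 464/(-10) = 464*(-⅒) = -232/5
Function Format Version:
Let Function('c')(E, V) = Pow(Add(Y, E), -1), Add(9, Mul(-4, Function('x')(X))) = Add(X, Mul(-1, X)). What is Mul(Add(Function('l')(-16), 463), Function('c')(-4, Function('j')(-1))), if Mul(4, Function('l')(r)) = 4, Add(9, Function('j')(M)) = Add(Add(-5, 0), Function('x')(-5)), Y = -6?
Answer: Rational(-232, 5) ≈ -46.400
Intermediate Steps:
Function('x')(X) = Rational(9, 4) (Function('x')(X) = Add(Rational(9, 4), Mul(Rational(-1, 4), Add(X, Mul(-1, X)))) = Add(Rational(9, 4), Mul(Rational(-1, 4), 0)) = Add(Rational(9, 4), 0) = Rational(9, 4))
Function('j')(M) = Rational(-47, 4) (Function('j')(M) = Add(-9, Add(Add(-5, 0), Rational(9, 4))) = Add(-9, Add(-5, Rational(9, 4))) = Add(-9, Rational(-11, 4)) = Rational(-47, 4))
Function('l')(r) = 1 (Function('l')(r) = Mul(Rational(1, 4), 4) = 1)
Function('c')(E, V) = Pow(Add(-6, E), -1)
Mul(Add(Function('l')(-16), 463), Function('c')(-4, Function('j')(-1))) = Mul(Add(1, 463), Pow(Add(-6, -4), -1)) = Mul(464, Pow(-10, -1)) = Mul(464, Rational(-1, 10)) = Rational(-232, 5)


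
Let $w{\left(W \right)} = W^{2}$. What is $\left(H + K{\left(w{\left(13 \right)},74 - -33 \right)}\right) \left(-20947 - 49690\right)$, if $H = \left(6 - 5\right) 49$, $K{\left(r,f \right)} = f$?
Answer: $-11019372$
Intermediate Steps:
$H = 49$ ($H = 1 \cdot 49 = 49$)
$\left(H + K{\left(w{\left(13 \right)},74 - -33 \right)}\right) \left(-20947 - 49690\right) = \left(49 + \left(74 - -33\right)\right) \left(-20947 - 49690\right) = \left(49 + \left(74 + 33\right)\right) \left(-70637\right) = \left(49 + 107\right) \left(-70637\right) = 156 \left(-70637\right) = -11019372$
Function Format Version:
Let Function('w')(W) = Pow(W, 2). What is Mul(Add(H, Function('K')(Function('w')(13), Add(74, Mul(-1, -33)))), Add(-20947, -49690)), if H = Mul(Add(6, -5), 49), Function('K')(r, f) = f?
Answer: -11019372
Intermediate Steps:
H = 49 (H = Mul(1, 49) = 49)
Mul(Add(H, Function('K')(Function('w')(13), Add(74, Mul(-1, -33)))), Add(-20947, -49690)) = Mul(Add(49, Add(74, Mul(-1, -33))), Add(-20947, -49690)) = Mul(Add(49, Add(74, 33)), -70637) = Mul(Add(49, 107), -70637) = Mul(156, -70637) = -11019372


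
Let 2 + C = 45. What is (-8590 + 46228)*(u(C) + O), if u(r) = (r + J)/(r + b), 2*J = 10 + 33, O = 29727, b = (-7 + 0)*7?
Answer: 2236920435/2 ≈ 1.1185e+9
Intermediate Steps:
C = 43 (C = -2 + 45 = 43)
b = -49 (b = -7*7 = -49)
J = 43/2 (J = (10 + 33)/2 = (1/2)*43 = 43/2 ≈ 21.500)
u(r) = (43/2 + r)/(-49 + r) (u(r) = (r + 43/2)/(r - 49) = (43/2 + r)/(-49 + r))
(-8590 + 46228)*(u(C) + O) = (-8590 + 46228)*((43/2 + 43)/(-49 + 43) + 29727) = 37638*((129/2)/(-6) + 29727) = 37638*(-1/6*129/2 + 29727) = 37638*(-43/4 + 29727) = 37638*(118865/4) = 2236920435/2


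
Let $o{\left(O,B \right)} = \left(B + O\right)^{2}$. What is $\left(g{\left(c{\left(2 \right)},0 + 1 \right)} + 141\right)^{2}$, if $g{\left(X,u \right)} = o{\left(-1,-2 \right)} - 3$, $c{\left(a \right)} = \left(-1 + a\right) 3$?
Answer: $21609$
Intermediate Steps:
$c{\left(a \right)} = -3 + 3 a$
$g{\left(X,u \right)} = 6$ ($g{\left(X,u \right)} = \left(-2 - 1\right)^{2} - 3 = \left(-3\right)^{2} - 3 = 9 - 3 = 6$)
$\left(g{\left(c{\left(2 \right)},0 + 1 \right)} + 141\right)^{2} = \left(6 + 141\right)^{2} = 147^{2} = 21609$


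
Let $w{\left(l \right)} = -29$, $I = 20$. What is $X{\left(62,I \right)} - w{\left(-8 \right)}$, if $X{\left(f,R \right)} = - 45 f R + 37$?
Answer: $-55734$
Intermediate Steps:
$X{\left(f,R \right)} = 37 - 45 R f$ ($X{\left(f,R \right)} = - 45 R f + 37 = 37 - 45 R f$)
$X{\left(62,I \right)} - w{\left(-8 \right)} = \left(37 - 900 \cdot 62\right) - -29 = \left(37 - 55800\right) + 29 = -55763 + 29 = -55734$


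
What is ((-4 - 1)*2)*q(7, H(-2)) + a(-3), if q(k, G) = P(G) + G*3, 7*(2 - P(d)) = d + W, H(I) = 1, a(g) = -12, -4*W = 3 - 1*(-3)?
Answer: -439/7 ≈ -62.714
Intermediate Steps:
W = -3/2 (W = -(3 - 1*(-3))/4 = -(3 + 3)/4 = -¼*6 = -3/2 ≈ -1.5000)
P(d) = 31/14 - d/7 (P(d) = 2 - (d - 3/2)/7 = 2 - (-3/2 + d)/7 = 2 + (3/14 - d/7) = 31/14 - d/7)
q(k, G) = 31/14 + 20*G/7 (q(k, G) = (31/14 - G/7) + G*3 = (31/14 - G/7) + 3*G = 31/14 + 20*G/7)
((-4 - 1)*2)*q(7, H(-2)) + a(-3) = ((-4 - 1)*2)*(31/14 + (20/7)*1) - 12 = (-5*2)*(31/14 + 20/7) - 12 = -10*71/14 - 12 = -355/7 - 12 = -439/7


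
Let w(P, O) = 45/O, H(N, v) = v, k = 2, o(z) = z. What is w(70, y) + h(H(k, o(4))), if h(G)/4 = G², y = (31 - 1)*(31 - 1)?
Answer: 1281/20 ≈ 64.050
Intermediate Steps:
y = 900 (y = 30*30 = 900)
h(G) = 4*G²
w(70, y) + h(H(k, o(4))) = 45/900 + 4*4² = 45*(1/900) + 4*16 = 1/20 + 64 = 1281/20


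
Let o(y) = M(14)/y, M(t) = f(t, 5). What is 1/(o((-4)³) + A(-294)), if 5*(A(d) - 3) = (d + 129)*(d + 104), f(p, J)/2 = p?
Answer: 16/100361 ≈ 0.00015942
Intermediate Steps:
f(p, J) = 2*p
M(t) = 2*t
o(y) = 28/y (o(y) = (2*14)/y = 28/y)
A(d) = 3 + (104 + d)*(129 + d)/5 (A(d) = 3 + ((d + 129)*(d + 104))/5 = 3 + ((129 + d)*(104 + d))/5 = 3 + ((104 + d)*(129 + d))/5 = 3 + (104 + d)*(129 + d)/5)
1/(o((-4)³) + A(-294)) = 1/(28/((-4)³) + (13431/5 + (⅕)*(-294)² + (233/5)*(-294))) = 1/(28/(-64) + (13431/5 + (⅕)*86436 - 68502/5)) = 1/(28*(-1/64) + (13431/5 + 86436/5 - 68502/5)) = 1/(-7/16 + 6273) = 1/(100361/16) = 16/100361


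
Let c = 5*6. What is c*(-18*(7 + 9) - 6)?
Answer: -8820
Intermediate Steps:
c = 30
c*(-18*(7 + 9) - 6) = 30*(-18*(7 + 9) - 6) = 30*(-18*16 - 6) = 30*(-288 - 6) = 30*(-294) = -8820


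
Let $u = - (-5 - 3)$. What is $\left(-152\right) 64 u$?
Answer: $-77824$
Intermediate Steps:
$u = 8$ ($u = \left(-1\right) \left(-8\right) = 8$)
$\left(-152\right) 64 u = \left(-152\right) 64 \cdot 8 = \left(-9728\right) 8 = -77824$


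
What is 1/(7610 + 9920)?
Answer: 1/17530 ≈ 5.7045e-5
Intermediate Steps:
1/(7610 + 9920) = 1/17530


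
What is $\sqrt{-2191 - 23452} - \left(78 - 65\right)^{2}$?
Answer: $-169 + i \sqrt{25643} \approx -169.0 + 160.13 i$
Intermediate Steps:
$\sqrt{-2191 - 23452} - \left(78 - 65\right)^{2} = \sqrt{-25643} - 13^{2} = i \sqrt{25643} - 169 = -169 + i \sqrt{25643}$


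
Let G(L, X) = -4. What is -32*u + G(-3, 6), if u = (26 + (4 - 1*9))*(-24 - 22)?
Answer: 30908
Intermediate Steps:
u = -966 (u = (26 + (4 - 9))*(-46) = (26 - 5)*(-46) = 21*(-46) = -966)
-32*u + G(-3, 6) = -32*(-966) - 4 = 30912 - 4 = 30908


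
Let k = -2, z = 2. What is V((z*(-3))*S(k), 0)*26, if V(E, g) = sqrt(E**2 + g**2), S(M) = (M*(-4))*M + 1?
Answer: 2340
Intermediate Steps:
S(M) = 1 - 4*M**2 (S(M) = (-4*M)*M + 1 = -4*M**2 + 1 = 1 - 4*M**2)
V((z*(-3))*S(k), 0)*26 = sqrt(((2*(-3))*(1 - 4*(-2)**2))**2 + 0**2)*26 = sqrt((-6*(1 - 4*4))**2 + 0)*26 = sqrt((-6*(1 - 16))**2 + 0)*26 = sqrt((-6*(-15))**2 + 0)*26 = sqrt(90**2 + 0)*26 = sqrt(8100 + 0)*26 = sqrt(8100)*26 = 90*26 = 2340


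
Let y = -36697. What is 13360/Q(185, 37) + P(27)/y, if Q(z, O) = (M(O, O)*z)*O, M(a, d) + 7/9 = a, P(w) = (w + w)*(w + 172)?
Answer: -1956692934/8188825459 ≈ -0.23895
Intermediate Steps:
P(w) = 2*w*(172 + w) (P(w) = (2*w)*(172 + w) = 2*w*(172 + w))
M(a, d) = -7/9 + a
Q(z, O) = O*z*(-7/9 + O) (Q(z, O) = ((-7/9 + O)*z)*O = (z*(-7/9 + O))*O = O*z*(-7/9 + O))
13360/Q(185, 37) + P(27)/y = 13360/(((⅑)*37*185*(-7 + 9*37))) + (2*27*(172 + 27))/(-36697) = 13360/(((⅑)*37*185*(-7 + 333))) + (2*27*199)*(-1/36697) = 13360/(((⅑)*37*185*326)) + 10746*(-1/36697) = 13360/(2231470/9) - 10746/36697 = 13360*(9/2231470) - 10746/36697 = 12024/223147 - 10746/36697 = -1956692934/8188825459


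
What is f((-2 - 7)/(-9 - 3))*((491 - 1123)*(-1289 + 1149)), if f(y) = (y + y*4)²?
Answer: 1244250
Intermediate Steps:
f(y) = 25*y² (f(y) = (y + 4*y)² = (5*y)² = 25*y²)
f((-2 - 7)/(-9 - 3))*((491 - 1123)*(-1289 + 1149)) = (25*((-2 - 7)/(-9 - 3))²)*((491 - 1123)*(-1289 + 1149)) = (25*(-9/(-12))²)*(-632*(-140)) = (25*(-9*(-1/12))²)*88480 = (25*(¾)²)*88480 = (25*(9/16))*88480 = (225/16)*88480 = 1244250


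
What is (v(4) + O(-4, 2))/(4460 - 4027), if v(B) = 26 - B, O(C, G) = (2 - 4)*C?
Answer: 30/433 ≈ 0.069284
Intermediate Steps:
O(C, G) = -2*C
(v(4) + O(-4, 2))/(4460 - 4027) = ((26 - 1*4) - 2*(-4))/(4460 - 4027) = ((26 - 4) + 8)/433 = (22 + 8)*(1/433) = 30*(1/433) = 30/433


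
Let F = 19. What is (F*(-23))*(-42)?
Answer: 18354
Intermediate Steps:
(F*(-23))*(-42) = (19*(-23))*(-42) = -437*(-42) = 18354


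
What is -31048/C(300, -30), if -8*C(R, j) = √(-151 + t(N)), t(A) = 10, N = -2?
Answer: -248384*I*√141/141 ≈ -20918.0*I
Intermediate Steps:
C(R, j) = -I*√141/8 (C(R, j) = -√(-151 + 10)/8 = -I*√141/8)
-31048/C(300, -30) = -31048*8*I*√141/141 = -248384*I*√141/141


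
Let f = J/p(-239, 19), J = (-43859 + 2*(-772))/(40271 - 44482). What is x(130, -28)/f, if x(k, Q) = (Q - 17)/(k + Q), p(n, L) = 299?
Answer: -18886335/1543702 ≈ -12.234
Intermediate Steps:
J = 45403/4211 (J = (-43859 - 1544)/(-4211) = -45403*(-1/4211) = 45403/4211 ≈ 10.782)
x(k, Q) = (-17 + Q)/(Q + k)
f = 45403/1259089 (f = (45403/4211)/299 = (45403/4211)*(1/299) = 45403/1259089 ≈ 0.036060)
x(130, -28)/f = ((-17 - 28)/(-28 + 130))/(45403/1259089) = (-45/102)*(1259089/45403) = ((1/102)*(-45))*(1259089/45403) = -15/34*1259089/45403 = -18886335/1543702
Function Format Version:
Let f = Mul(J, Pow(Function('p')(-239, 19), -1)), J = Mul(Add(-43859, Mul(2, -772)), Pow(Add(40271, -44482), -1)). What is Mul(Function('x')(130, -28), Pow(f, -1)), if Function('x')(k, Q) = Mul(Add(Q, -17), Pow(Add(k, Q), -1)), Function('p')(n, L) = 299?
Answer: Rational(-18886335, 1543702) ≈ -12.234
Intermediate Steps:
J = Rational(45403, 4211) (J = Mul(Add(-43859, -1544), Pow(-4211, -1)) = Mul(-45403, Rational(-1, 4211)) = Rational(45403, 4211) ≈ 10.782)
Function('x')(k, Q) = Mul(Pow(Add(Q, k), -1), Add(-17, Q)) (Function('x')(k, Q) = Mul(Add(-17, Q), Pow(Add(Q, k), -1)) = Mul(Pow(Add(Q, k), -1), Add(-17, Q)))
f = Rational(45403, 1259089) (f = Mul(Rational(45403, 4211), Pow(299, -1)) = Mul(Rational(45403, 4211), Rational(1, 299)) = Rational(45403, 1259089) ≈ 0.036060)
Mul(Function('x')(130, -28), Pow(f, -1)) = Mul(Mul(Pow(Add(-28, 130), -1), Add(-17, -28)), Pow(Rational(45403, 1259089), -1)) = Mul(Mul(Pow(102, -1), -45), Rational(1259089, 45403)) = Mul(Mul(Rational(1, 102), -45), Rational(1259089, 45403)) = Mul(Rational(-15, 34), Rational(1259089, 45403)) = Rational(-18886335, 1543702)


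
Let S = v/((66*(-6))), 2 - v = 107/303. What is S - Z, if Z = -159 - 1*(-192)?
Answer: -3960103/119988 ≈ -33.004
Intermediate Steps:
Z = 33 (Z = -159 + 192 = 33)
v = 499/303 (v = 2 - 107/303 = 499/303 ≈ 1.6469)
S = -499/119988 (S = 499/(303*((66*(-6)))) = (499/303)/(-396) = (499/303)*(-1/396) = -499/119988 ≈ -0.0041588)
S - Z = -499/119988 - 1*33 = -499/119988 - 33 = -3960103/119988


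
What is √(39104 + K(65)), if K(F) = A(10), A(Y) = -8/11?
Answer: 2*√1182874/11 ≈ 197.75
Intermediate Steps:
A(Y) = -8/11 (A(Y) = -8*1/11 = -8/11)
K(F) = -8/11
√(39104 + K(65)) = √(39104 - 8/11) = √(430136/11) = 2*√1182874/11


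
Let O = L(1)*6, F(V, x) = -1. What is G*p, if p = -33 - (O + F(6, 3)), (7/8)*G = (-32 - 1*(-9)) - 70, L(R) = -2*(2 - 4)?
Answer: 5952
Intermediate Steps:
L(R) = 4 (L(R) = -2*(-2) = 4)
O = 24 (O = 4*6 = 24)
G = -744/7 (G = 8*((-32 - 1*(-9)) - 70)/7 = 8*((-32 + 9) - 70)/7 = 8*(-23 - 70)/7 = (8/7)*(-93) = -744/7 ≈ -106.29)
p = -56 (p = -33 - (24 - 1) = -33 - 1*23 = -33 - 23 = -56)
G*p = -744/7*(-56) = 5952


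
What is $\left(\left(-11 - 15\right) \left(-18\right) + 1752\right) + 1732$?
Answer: $3952$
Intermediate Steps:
$\left(\left(-11 - 15\right) \left(-18\right) + 1752\right) + 1732 = \left(\left(-26\right) \left(-18\right) + 1752\right) + 1732 = \left(468 + 1752\right) + 1732 = 2220 + 1732 = 3952$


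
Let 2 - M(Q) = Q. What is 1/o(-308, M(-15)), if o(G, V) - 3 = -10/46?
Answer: 23/64 ≈ 0.35938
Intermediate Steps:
M(Q) = 2 - Q
o(G, V) = 64/23 (o(G, V) = 3 - 10/46 = 3 - 10*1/46 = 3 - 5/23 = 64/23)
1/o(-308, M(-15)) = 1/(64/23) = 23/64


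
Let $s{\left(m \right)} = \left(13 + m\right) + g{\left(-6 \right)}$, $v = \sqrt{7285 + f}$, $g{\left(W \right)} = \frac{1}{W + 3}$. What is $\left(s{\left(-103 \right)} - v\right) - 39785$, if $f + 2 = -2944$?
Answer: $- \frac{119626}{3} - \sqrt{4339} \approx -39941.0$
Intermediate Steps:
$f = -2946$ ($f = -2 - 2944 = -2946$)
$g{\left(W \right)} = \frac{1}{3 + W}$
$v = \sqrt{4339}$ ($v = \sqrt{7285 - 2946} = \sqrt{4339} \approx 65.871$)
$s{\left(m \right)} = \frac{38}{3} + m$ ($s{\left(m \right)} = \left(13 + m\right) + \frac{1}{3 - 6} = \left(13 + m\right) + \frac{1}{-3} = \left(13 + m\right) - \frac{1}{3} = \frac{38}{3} + m$)
$\left(s{\left(-103 \right)} - v\right) - 39785 = \left(\left(\frac{38}{3} - 103\right) - \sqrt{4339}\right) - 39785 = \left(- \frac{271}{3} - \sqrt{4339}\right) - 39785 = - \frac{119626}{3} - \sqrt{4339}$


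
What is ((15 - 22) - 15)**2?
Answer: 484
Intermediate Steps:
((15 - 22) - 15)**2 = (-7 - 15)**2 = (-22)**2 = 484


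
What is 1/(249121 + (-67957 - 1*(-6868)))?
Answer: 1/188032 ≈ 5.3182e-6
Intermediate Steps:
1/(249121 + (-67957 - 1*(-6868))) = 1/(249121 + (-67957 + 6868)) = 1/(249121 - 61089) = 1/188032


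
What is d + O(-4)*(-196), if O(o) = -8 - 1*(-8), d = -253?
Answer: -253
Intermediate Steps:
O(o) = 0 (O(o) = -8 + 8 = 0)
d + O(-4)*(-196) = -253 + 0*(-196) = -253 + 0 = -253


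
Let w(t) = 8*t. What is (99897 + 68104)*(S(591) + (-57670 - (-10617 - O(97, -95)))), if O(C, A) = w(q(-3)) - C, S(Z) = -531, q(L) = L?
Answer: -8014487705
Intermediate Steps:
O(C, A) = -24 - C (O(C, A) = 8*(-3) - C = -24 - C)
(99897 + 68104)*(S(591) + (-57670 - (-10617 - O(97, -95)))) = (99897 + 68104)*(-531 + (-57670 - (-10617 - (-24 - 1*97)))) = 168001*(-531 + (-57670 - (-10617 - (-24 - 97)))) = 168001*(-531 + (-57670 - (-10617 - 1*(-121)))) = 168001*(-531 + (-57670 - (-10617 + 121))) = 168001*(-531 + (-57670 - 1*(-10496))) = 168001*(-531 + (-57670 + 10496)) = 168001*(-531 - 47174) = 168001*(-47705) = -8014487705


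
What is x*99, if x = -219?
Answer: -21681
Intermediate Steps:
x*99 = -219*99 = -21681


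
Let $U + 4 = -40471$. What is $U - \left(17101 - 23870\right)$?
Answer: $-33706$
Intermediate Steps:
$U = -40475$ ($U = -4 - 40471 = -40475$)
$U - \left(17101 - 23870\right) = -40475 - \left(17101 - 23870\right) = -40475 - -6769 = -40475 + 6769 = -33706$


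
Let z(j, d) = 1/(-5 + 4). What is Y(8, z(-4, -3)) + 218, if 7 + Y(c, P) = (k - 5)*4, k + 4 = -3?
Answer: 163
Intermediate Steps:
k = -7 (k = -4 - 3 = -7)
z(j, d) = -1 (z(j, d) = 1/(-1) = -1)
Y(c, P) = -55 (Y(c, P) = -7 + (-7 - 5)*4 = -7 - 12*4 = -7 - 48 = -55)
Y(8, z(-4, -3)) + 218 = -55 + 218 = 163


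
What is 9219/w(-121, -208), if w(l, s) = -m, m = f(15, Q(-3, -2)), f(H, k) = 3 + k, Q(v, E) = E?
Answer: -9219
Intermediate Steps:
m = 1 (m = 3 - 2 = 1)
w(l, s) = -1 (w(l, s) = -1*1 = -1)
9219/w(-121, -208) = 9219/(-1) = 9219*(-1) = -9219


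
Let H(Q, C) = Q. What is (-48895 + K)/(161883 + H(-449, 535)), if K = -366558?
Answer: -415453/161434 ≈ -2.5735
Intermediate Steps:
(-48895 + K)/(161883 + H(-449, 535)) = (-48895 - 366558)/(161883 - 449) = -415453/161434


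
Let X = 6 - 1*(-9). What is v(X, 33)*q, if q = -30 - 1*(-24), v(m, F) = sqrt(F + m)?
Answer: -24*sqrt(3) ≈ -41.569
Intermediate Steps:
X = 15 (X = 6 + 9 = 15)
q = -6 (q = -30 + 24 = -6)
v(X, 33)*q = sqrt(33 + 15)*(-6) = sqrt(48)*(-6) = (4*sqrt(3))*(-6) = -24*sqrt(3)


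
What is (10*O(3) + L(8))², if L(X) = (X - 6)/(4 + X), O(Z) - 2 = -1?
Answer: 3721/36 ≈ 103.36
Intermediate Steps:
O(Z) = 1 (O(Z) = 2 - 1 = 1)
L(X) = (-6 + X)/(4 + X)
(10*O(3) + L(8))² = (10*1 + (-6 + 8)/(4 + 8))² = (10 + 2/12)² = (10 + (1/12)*2)² = (10 + ⅙)² = (61/6)² = 3721/36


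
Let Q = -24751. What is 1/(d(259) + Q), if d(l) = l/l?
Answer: -1/24750 ≈ -4.0404e-5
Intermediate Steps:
d(l) = 1
1/(d(259) + Q) = 1/(1 - 24751) = 1/(-24750) = -1/24750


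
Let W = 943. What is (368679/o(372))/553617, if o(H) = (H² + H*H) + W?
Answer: 122893/51248510229 ≈ 2.3980e-6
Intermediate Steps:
o(H) = 943 + 2*H² (o(H) = (H² + H*H) + 943 = (H² + H²) + 943 = 2*H² + 943 = 943 + 2*H²)
(368679/o(372))/553617 = (368679/(943 + 2*372²))/553617 = (368679/(943 + 2*138384))*(1/553617) = (368679/(943 + 276768))*(1/553617) = (368679/277711)*(1/553617) = 122893/51248510229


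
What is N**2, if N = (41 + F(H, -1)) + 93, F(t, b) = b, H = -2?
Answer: 17689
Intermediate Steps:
N = 133 (N = (41 - 1) + 93 = 40 + 93 = 133)
N**2 = 133**2 = 17689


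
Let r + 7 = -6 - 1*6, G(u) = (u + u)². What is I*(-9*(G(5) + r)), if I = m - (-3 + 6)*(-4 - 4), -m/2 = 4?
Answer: -11664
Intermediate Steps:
G(u) = 4*u² (G(u) = (2*u)² = 4*u²)
m = -8 (m = -2*4 = -8)
I = 16 (I = -8 - (-3 + 6)*(-4 - 4) = -8 - 3*(-8) = -8 - 1*(-24) = -8 + 24 = 16)
r = -19 (r = -7 + (-6 - 1*6) = -7 + (-6 - 6) = -7 - 12 = -19)
I*(-9*(G(5) + r)) = 16*(-9*(4*5² - 19)) = 16*(-9*(4*25 - 19)) = 16*(-9*(100 - 19)) = 16*(-9*81) = 16*(-729) = -11664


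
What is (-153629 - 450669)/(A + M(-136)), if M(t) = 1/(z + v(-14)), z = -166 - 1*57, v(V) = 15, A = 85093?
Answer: -125693984/17699343 ≈ -7.1016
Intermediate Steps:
z = -223 (z = -166 - 57 = -223)
M(t) = -1/208 (M(t) = 1/(-223 + 15) = 1/(-208) = -1/208)
(-153629 - 450669)/(A + M(-136)) = (-153629 - 450669)/(85093 - 1/208) = -604298/17699343/208 = -604298*208/17699343 = -125693984/17699343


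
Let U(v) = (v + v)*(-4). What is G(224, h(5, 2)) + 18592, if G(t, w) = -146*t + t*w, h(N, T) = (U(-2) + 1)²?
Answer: 50624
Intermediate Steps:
U(v) = -8*v (U(v) = (2*v)*(-4) = -8*v)
h(N, T) = 289 (h(N, T) = (-8*(-2) + 1)² = (16 + 1)² = 17² = 289)
G(224, h(5, 2)) + 18592 = 224*(-146 + 289) + 18592 = 224*143 + 18592 = 32032 + 18592 = 50624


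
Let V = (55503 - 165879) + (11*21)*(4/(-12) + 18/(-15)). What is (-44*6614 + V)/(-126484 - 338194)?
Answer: 2008731/2323390 ≈ 0.86457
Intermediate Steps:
V = -553651/5 (V = -110376 + 231*(4*(-1/12) + 18*(-1/15)) = -110376 + 231*(-1/3 - 6/5) = -110376 + 231*(-23/15) = -110376 - 1771/5 = -553651/5 ≈ -1.1073e+5)
(-44*6614 + V)/(-126484 - 338194) = (-44*6614 - 553651/5)/(-126484 - 338194) = (-291016 - 553651/5)/(-464678) = -2008731/5*(-1/464678) = 2008731/2323390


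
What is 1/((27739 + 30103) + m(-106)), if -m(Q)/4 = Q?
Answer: 1/58266 ≈ 1.7163e-5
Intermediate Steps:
m(Q) = -4*Q
1/((27739 + 30103) + m(-106)) = 1/((27739 + 30103) - 4*(-106)) = 1/(57842 + 424) = 1/58266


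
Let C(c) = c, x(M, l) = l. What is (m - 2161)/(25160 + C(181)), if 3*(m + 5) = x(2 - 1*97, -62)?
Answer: -6560/76023 ≈ -0.086290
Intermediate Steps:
m = -77/3 (m = -5 + (⅓)*(-62) = -5 - 62/3 = -77/3 ≈ -25.667)
(m - 2161)/(25160 + C(181)) = (-77/3 - 2161)/(25160 + 181) = -6560/3/25341 = -6560/3*1/25341 = -6560/76023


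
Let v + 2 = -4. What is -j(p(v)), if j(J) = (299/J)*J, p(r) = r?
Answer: -299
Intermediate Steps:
v = -6 (v = -2 - 4 = -6)
j(J) = 299
-j(p(v)) = -1*299 = -299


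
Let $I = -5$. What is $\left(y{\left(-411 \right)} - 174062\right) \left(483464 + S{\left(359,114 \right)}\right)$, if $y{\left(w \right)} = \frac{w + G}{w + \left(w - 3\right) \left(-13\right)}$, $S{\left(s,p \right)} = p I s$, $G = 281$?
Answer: $- \frac{241264557080888}{4971} \approx -4.8534 \cdot 10^{10}$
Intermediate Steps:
$S{\left(s,p \right)} = - 5 p s$ ($S{\left(s,p \right)} = p \left(-5\right) s = - 5 p s$)
$y{\left(w \right)} = \frac{281 + w}{39 - 12 w}$ ($y{\left(w \right)} = \frac{w + 281}{w + \left(w - 3\right) \left(-13\right)} = \frac{281 + w}{w + \left(-3 + w\right) \left(-13\right)} = \frac{281 + w}{w - \left(-39 + 13 w\right)} = \frac{281 + w}{39 - 12 w}$)
$\left(y{\left(-411 \right)} - 174062\right) \left(483464 + S{\left(359,114 \right)}\right) = \left(\frac{-281 - -411}{3 \left(-13 + 4 \left(-411\right)\right)} - 174062\right) \left(483464 - 570 \cdot 359\right) = \left(\frac{-281 + 411}{3 \left(-13 - 1644\right)} - 174062\right) \left(483464 - 204630\right) = \left(\frac{1}{3} \frac{1}{-1657} \cdot 130 - 174062\right) 278834 = \left(\frac{1}{3} \left(- \frac{1}{1657}\right) 130 - 174062\right) 278834 = \left(- \frac{130}{4971} - 174062\right) 278834 = \left(- \frac{865262332}{4971}\right) 278834 = - \frac{241264557080888}{4971}$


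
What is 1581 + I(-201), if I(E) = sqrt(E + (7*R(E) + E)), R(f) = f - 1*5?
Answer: 1581 + 2*I*sqrt(461) ≈ 1581.0 + 42.942*I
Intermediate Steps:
R(f) = -5 + f (R(f) = f - 5 = -5 + f)
I(E) = sqrt(-35 + 9*E) (I(E) = sqrt(E + (7*(-5 + E) + E)) = sqrt(E + ((-35 + 7*E) + E)) = sqrt(E + (-35 + 8*E)) = sqrt(-35 + 9*E))
1581 + I(-201) = 1581 + sqrt(-35 + 9*(-201)) = 1581 + sqrt(-35 - 1809) = 1581 + sqrt(-1844) = 1581 + 2*I*sqrt(461)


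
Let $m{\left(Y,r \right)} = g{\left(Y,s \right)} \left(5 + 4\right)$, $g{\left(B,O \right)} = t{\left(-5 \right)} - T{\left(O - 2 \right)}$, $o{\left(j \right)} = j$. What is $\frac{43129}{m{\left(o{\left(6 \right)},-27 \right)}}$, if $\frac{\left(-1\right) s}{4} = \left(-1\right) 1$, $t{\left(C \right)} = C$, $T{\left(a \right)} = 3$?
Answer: $- \frac{43129}{72} \approx -599.01$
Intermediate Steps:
$s = 4$ ($s = - 4 \left(\left(-1\right) 1\right) = \left(-4\right) \left(-1\right) = 4$)
$g{\left(B,O \right)} = -8$ ($g{\left(B,O \right)} = -5 - 3 = -8$)
$m{\left(Y,r \right)} = -72$ ($m{\left(Y,r \right)} = - 8 \left(5 + 4\right) = \left(-8\right) 9 = -72$)
$\frac{43129}{m{\left(o{\left(6 \right)},-27 \right)}} = \frac{43129}{-72} = 43129 \left(- \frac{1}{72}\right) = - \frac{43129}{72}$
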